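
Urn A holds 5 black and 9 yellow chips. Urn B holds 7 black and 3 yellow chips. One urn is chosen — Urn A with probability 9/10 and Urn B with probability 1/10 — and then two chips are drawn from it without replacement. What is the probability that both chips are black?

1987/13650

From Urn A: P(both black) = (5/14)(4/13) = 10/91.
From Urn B: P(both black) = (7/10)(6/9) = 7/15.
Total probability = (9/10)(10/91) + (1/10)(7/15) = 1987/13650.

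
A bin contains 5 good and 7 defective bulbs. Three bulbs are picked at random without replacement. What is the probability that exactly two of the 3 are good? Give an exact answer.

One ordering (good drawn first) has probability 5/12 × 4/11 × 7/10 = 140/1320 = 7/66.
There are C(3,2) = 3 such orderings, each equally likely, so P = 3 × 7/66 = 7/22.

7/22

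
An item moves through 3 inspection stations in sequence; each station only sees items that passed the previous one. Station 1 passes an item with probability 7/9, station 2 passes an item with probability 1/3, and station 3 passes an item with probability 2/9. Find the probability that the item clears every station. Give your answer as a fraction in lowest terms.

Each stage is reached only if all earlier stages succeed, so
P = 7/9 × 1/3 × 2/9 = 14/243.

14/243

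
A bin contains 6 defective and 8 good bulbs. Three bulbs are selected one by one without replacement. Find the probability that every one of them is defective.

5/91

P(all defective) = 6/14 × 5/13 × 4/12 = 120/2184 = 5/91.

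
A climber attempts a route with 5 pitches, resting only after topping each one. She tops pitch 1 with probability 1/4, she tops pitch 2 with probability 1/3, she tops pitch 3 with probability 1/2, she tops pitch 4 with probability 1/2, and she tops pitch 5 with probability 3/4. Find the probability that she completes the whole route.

Each stage is reached only if all earlier stages succeed, so
P = 1/4 × 1/3 × 1/2 × 1/2 × 3/4 = 3/192 = 1/64.

1/64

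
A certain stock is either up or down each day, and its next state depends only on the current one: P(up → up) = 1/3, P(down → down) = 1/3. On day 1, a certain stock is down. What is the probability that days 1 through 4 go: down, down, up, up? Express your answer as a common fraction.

2/27

Day 1 is given. For each transition, use the conditional probability from the current state:
P(down | down) = 1/3; P(up | down) = 2/3; P(up | up) = 1/3.
P = 1/3 × 2/3 × 1/3 = 2/27.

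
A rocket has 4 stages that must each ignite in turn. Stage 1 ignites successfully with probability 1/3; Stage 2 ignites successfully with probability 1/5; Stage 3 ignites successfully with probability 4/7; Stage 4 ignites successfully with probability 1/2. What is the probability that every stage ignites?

The events are sequential, so multiply the conditional probabilities:
P = 1/3 × 1/5 × 4/7 × 1/2 = 4/210 = 2/105.

2/105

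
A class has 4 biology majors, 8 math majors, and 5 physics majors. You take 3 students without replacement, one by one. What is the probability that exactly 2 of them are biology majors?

One ordering (biology majors drawn first) has probability 4/17 × 3/16 × 13/15 = 156/4080 = 13/340.
There are C(3,2) = 3 such orderings, each equally likely, so P = 3 × 13/340 = 39/340.

39/340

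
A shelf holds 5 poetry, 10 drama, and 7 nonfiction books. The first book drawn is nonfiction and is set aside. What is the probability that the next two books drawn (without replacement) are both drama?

With the first book removed, 10 drama remain out of 21.
P = 10/21 × 9/20 = 90/420 = 3/14.

3/14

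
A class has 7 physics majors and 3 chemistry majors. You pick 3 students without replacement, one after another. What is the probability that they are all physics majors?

P(every draw is a physics major) = 7/10 × 6/9 × 5/8 = 210/720 = 7/24.

7/24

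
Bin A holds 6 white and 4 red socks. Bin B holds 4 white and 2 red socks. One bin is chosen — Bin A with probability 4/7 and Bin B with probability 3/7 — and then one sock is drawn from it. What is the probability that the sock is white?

22/35

From Bin A: P(white) = 6/10.
From Bin B: P(white) = 4/6.
Total probability = (4/7)(6/10) + (3/7)(4/6) = 22/35.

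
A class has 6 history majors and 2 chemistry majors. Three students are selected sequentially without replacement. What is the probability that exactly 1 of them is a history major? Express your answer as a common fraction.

3/28

One ordering (a history major drawn first) has probability 6/8 × 2/7 × 1/6 = 12/336 = 1/28.
There are C(3,1) = 3 such orderings, each equally likely, so P = 3 × 1/28 = 3/28.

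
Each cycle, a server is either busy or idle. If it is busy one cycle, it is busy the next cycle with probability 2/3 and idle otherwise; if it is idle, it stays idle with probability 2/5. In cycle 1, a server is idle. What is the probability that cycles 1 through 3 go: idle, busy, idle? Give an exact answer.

1/5

Cycle 1 is given. For each transition, use the conditional probability from the current state:
P(busy | idle) = 3/5; P(idle | busy) = 1/3.
P = 3/5 × 1/3 = 3/15 = 1/5.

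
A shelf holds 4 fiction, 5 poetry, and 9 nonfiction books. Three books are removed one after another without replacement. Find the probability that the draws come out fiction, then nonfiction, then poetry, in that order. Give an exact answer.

5/136

Multiply the probability of each draw given the previous ones:
P = 4/18 × 9/17 × 5/16 = 180/4896 = 5/136.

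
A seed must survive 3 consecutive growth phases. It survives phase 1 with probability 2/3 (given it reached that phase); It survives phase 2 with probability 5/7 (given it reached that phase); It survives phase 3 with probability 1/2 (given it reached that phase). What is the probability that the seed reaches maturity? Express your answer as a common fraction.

5/21

The events are sequential, so multiply the conditional probabilities:
P = 2/3 × 5/7 × 1/2 = 10/42 = 5/21.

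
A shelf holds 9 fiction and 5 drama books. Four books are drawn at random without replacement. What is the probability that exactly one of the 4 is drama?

60/143

One ordering (drama drawn first) has probability 5/14 × 9/13 × 8/12 × 7/11 = 2520/24024 = 15/143.
There are C(4,1) = 4 such orderings, each equally likely, so P = 4 × 15/143 = 60/143.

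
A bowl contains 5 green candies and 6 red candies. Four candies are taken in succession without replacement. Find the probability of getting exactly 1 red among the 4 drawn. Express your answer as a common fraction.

2/11

One ordering (red drawn first) has probability 6/11 × 5/10 × 4/9 × 3/8 = 360/7920 = 1/22.
There are C(4,1) = 4 such orderings, each equally likely, so P = 4 × 1/22 = 2/11.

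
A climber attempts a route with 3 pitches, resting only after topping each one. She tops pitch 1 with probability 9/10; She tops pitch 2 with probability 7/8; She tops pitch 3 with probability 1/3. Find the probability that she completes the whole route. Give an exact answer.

Multiplying along the chain,
P = 9/10 × 7/8 × 1/3 = 63/240 = 21/80.

21/80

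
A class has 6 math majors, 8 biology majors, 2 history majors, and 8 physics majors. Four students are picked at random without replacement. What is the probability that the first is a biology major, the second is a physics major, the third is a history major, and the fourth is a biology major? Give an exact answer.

8/2277

Each draw changes the counts, so multiply the conditional probabilities along the sequence:
P = 8/24 × 8/23 × 2/22 × 7/21 = 896/255024 = 8/2277.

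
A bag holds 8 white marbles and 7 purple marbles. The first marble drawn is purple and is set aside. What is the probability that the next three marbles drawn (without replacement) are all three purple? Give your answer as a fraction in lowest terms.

After the first draw, 6 of the remaining 14 marbles are purple.
P = 6/14 × 5/13 × 4/12 = 120/2184 = 5/91.

5/91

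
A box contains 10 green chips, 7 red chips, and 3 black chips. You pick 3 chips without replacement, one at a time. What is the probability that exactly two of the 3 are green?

One ordering (green drawn first) has probability 10/20 × 9/19 × 10/18 = 900/6840 = 5/38.
There are C(3,2) = 3 such orderings, each equally likely, so P = 3 × 5/38 = 15/38.

15/38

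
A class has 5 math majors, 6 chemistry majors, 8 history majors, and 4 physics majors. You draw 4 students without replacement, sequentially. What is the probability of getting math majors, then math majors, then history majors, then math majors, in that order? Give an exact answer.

Multiply the probability of each draw given the previous ones:
P = 5/23 × 4/22 × 8/21 × 3/20 = 480/212520 = 4/1771.

4/1771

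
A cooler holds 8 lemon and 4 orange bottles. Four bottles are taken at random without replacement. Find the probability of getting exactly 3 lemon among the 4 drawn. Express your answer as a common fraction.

One ordering (lemon drawn first) has probability 8/12 × 7/11 × 6/10 × 4/9 = 1344/11880 = 56/495.
There are C(4,3) = 4 such orderings, each equally likely, so P = 4 × 56/495 = 224/495.

224/495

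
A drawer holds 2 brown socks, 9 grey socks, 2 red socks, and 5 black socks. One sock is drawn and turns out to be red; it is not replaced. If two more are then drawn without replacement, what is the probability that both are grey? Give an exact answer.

With the first sock removed, 9 grey remain out of 17.
P = 9/17 × 8/16 = 72/272 = 9/34.

9/34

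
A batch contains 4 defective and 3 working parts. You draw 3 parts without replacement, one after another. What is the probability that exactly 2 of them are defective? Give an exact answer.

One ordering (defective drawn first) has probability 4/7 × 3/6 × 3/5 = 36/210 = 6/35.
There are C(3,2) = 3 such orderings, each equally likely, so P = 3 × 6/35 = 18/35.

18/35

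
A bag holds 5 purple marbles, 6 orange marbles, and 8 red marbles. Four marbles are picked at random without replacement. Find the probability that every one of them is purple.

P = 5/19 × 4/18 × 3/17 × 2/16 = 120/93024 = 5/3876.

5/3876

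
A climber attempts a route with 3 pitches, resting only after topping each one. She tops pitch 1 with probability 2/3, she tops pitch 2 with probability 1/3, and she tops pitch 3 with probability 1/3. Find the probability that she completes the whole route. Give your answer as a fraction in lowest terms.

2/27

Each stage is reached only if all earlier stages succeed, so
P = 2/3 × 1/3 × 1/3 = 2/27.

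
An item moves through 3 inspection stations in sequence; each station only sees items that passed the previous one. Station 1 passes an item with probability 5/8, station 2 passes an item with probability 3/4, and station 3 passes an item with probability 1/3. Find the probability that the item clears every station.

5/32

The events are sequential, so multiply the conditional probabilities:
P = 5/8 × 3/4 × 1/3 = 15/96 = 5/32.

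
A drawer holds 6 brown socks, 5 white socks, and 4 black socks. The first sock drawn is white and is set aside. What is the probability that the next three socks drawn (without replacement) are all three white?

After the first draw, 4 of the remaining 14 socks are white.
P = 4/14 × 3/13 × 2/12 = 24/2184 = 1/91.

1/91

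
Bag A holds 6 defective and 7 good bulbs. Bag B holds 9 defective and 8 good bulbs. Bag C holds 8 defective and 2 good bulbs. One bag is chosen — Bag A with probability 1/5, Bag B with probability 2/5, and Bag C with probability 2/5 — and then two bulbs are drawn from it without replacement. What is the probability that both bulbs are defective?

From Bag A: P(both defective) = (6/13)(5/12) = 5/26.
From Bag B: P(both defective) = (9/17)(8/16) = 9/34.
From Bag C: P(both defective) = (8/10)(7/9) = 28/45.
Total probability = (1/5)(5/26) + (2/5)(9/34) + (2/5)(28/45) = 39107/99450.

39107/99450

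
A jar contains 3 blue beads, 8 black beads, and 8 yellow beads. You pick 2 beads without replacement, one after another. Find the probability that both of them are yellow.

28/171

P(every draw is yellow) = 8/19 × 7/18 = 56/342 = 28/171.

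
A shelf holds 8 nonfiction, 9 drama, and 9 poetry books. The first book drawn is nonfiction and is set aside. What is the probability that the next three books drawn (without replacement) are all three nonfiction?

After the first draw, 7 of the remaining 25 books are nonfiction.
P = 7/25 × 6/24 × 5/23 = 210/13800 = 7/460.

7/460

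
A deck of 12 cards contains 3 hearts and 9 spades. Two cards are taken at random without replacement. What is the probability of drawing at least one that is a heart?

P(no hearts) = 9/12 × 8/11 = 72/132 = 6/11.
P(at least one) = 1 − 6/11 = 5/11.

5/11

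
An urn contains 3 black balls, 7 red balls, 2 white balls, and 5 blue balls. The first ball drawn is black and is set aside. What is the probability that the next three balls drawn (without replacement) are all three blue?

After the first draw, 5 of the remaining 16 balls are blue.
P = 5/16 × 4/15 × 3/14 = 60/3360 = 1/56.

1/56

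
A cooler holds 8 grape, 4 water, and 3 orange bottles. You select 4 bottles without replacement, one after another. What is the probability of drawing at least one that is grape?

38/39

P(no grape) = 7/15 × 6/14 × 5/13 × 4/12 = 840/32760 = 1/39.
P(at least one) = 1 − 1/39 = 38/39.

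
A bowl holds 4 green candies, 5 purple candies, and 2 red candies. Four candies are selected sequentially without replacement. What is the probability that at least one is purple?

21/22

P(no purple) = 6/11 × 5/10 × 4/9 × 3/8 = 360/7920 = 1/22.
P(at least one) = 1 − 1/22 = 21/22.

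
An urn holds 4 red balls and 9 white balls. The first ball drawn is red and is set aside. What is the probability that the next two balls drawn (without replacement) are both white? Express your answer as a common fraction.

6/11

With the first ball removed, 9 white remain out of 12.
P = 9/12 × 8/11 = 72/132 = 6/11.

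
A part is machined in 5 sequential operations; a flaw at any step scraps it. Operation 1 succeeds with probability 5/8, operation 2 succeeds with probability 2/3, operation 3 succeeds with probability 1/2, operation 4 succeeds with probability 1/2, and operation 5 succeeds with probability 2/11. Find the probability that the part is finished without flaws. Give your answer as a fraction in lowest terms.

5/264

Multiplying along the chain,
P = 5/8 × 2/3 × 1/2 × 1/2 × 2/11 = 20/1056 = 5/264.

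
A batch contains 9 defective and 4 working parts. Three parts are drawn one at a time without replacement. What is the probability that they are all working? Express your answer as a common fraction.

P(all working) = 4/13 × 3/12 × 2/11 = 24/1716 = 2/143.

2/143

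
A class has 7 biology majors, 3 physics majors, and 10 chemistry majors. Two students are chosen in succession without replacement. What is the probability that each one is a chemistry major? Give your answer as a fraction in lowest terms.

P(every draw is a chemistry major) = 10/20 × 9/19 = 90/380 = 9/38.

9/38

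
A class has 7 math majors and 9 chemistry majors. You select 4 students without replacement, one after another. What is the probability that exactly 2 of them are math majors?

27/65

One ordering (math majors drawn first) has probability 7/16 × 6/15 × 9/14 × 8/13 = 3024/43680 = 9/130.
There are C(4,2) = 6 such orderings, each equally likely, so P = 6 × 9/130 = 27/65.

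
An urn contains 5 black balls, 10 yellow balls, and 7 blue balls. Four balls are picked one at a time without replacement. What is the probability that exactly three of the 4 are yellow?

288/1463

One ordering (yellow drawn first) has probability 10/22 × 9/21 × 8/20 × 12/19 = 8640/175560 = 72/1463.
There are C(4,3) = 4 such orderings, each equally likely, so P = 4 × 72/1463 = 288/1463.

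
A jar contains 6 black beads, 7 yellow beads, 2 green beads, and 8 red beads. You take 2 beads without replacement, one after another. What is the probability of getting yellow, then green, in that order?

Chain rule:
P = 7/23 × 2/22 = 14/506 = 7/253.

7/253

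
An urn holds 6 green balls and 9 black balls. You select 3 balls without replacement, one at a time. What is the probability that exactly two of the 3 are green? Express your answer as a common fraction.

One ordering (green drawn first) has probability 6/15 × 5/14 × 9/13 = 270/2730 = 9/91.
There are C(3,2) = 3 such orderings, each equally likely, so P = 3 × 9/91 = 27/91.

27/91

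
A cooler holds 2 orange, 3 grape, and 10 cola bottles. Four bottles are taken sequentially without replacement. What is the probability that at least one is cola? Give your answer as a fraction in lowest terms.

272/273

P(no cola) = 5/15 × 4/14 × 3/13 × 2/12 = 120/32760 = 1/273.
P(at least one) = 1 − 1/273 = 272/273.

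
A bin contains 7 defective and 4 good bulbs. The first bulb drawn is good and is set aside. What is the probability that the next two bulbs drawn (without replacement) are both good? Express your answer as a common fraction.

With the first bulb removed, 3 good remain out of 10.
P = 3/10 × 2/9 = 6/90 = 1/15.

1/15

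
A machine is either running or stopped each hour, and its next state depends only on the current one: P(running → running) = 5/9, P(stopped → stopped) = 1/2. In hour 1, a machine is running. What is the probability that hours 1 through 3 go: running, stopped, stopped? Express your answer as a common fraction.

Hour 1 is given. For each transition, use the conditional probability from the current state:
P(stopped | running) = 4/9; P(stopped | stopped) = 1/2.
P = 4/9 × 1/2 = 4/18 = 2/9.

2/9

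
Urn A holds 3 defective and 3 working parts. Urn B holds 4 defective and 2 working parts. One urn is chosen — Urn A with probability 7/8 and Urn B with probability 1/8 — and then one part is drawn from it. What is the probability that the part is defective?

From Urn A: P(defective) = 3/6.
From Urn B: P(defective) = 4/6.
Total probability = (7/8)(3/6) + (1/8)(4/6) = 25/48.

25/48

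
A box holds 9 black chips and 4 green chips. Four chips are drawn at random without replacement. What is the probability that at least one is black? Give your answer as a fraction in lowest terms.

714/715

P(no black) = 4/13 × 3/12 × 2/11 × 1/10 = 24/17160 = 1/715.
P(at least one) = 1 − 1/715 = 714/715.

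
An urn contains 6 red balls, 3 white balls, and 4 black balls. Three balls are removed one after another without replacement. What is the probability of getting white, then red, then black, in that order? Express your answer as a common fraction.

Chain rule:
P = 3/13 × 6/12 × 4/11 = 72/1716 = 6/143.

6/143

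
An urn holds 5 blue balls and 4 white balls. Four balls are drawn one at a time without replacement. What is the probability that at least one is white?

121/126

P(no white) = 5/9 × 4/8 × 3/7 × 2/6 = 120/3024 = 5/126.
P(at least one) = 1 − 5/126 = 121/126.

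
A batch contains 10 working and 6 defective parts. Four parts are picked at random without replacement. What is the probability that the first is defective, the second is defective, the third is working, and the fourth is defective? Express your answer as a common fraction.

Chain rule:
P = 6/16 × 5/15 × 10/14 × 4/13 = 1200/43680 = 5/182.

5/182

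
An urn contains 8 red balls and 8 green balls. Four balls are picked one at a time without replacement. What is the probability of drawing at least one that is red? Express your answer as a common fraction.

25/26

P(no red) = 8/16 × 7/15 × 6/14 × 5/13 = 1680/43680 = 1/26.
P(at least one) = 1 − 1/26 = 25/26.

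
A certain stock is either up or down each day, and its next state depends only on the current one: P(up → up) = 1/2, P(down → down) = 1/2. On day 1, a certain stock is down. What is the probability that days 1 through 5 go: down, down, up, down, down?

Day 1 is given. For each transition, use the conditional probability from the current state:
P(down | down) = 1/2; P(up | down) = 1/2; P(down | up) = 1/2; P(down | down) = 1/2.
P = 1/2 × 1/2 × 1/2 × 1/2 = 1/16.

1/16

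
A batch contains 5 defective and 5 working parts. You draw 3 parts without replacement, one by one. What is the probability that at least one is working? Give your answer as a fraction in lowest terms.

P(no working) = 5/10 × 4/9 × 3/8 = 60/720 = 1/12.
P(at least one) = 1 − 1/12 = 11/12.

11/12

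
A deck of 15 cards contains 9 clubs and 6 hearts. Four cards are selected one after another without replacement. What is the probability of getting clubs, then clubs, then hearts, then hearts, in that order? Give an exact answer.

6/91

Each draw changes the counts, so multiply the conditional probabilities along the sequence:
P = 9/15 × 8/14 × 6/13 × 5/12 = 2160/32760 = 6/91.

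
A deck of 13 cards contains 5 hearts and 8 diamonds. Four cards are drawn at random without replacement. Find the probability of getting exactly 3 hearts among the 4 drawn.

One ordering (hearts drawn first) has probability 5/13 × 4/12 × 3/11 × 8/10 = 480/17160 = 4/143.
There are C(4,3) = 4 such orderings, each equally likely, so P = 4 × 4/143 = 16/143.

16/143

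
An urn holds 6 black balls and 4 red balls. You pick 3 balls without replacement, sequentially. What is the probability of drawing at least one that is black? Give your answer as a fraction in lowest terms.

29/30

P(no black) = 4/10 × 3/9 × 2/8 = 24/720 = 1/30.
P(at least one) = 1 − 1/30 = 29/30.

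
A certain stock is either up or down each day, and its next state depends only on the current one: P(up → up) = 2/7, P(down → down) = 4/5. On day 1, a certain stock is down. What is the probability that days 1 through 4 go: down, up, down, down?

Day 1 is given. For each transition, use the conditional probability from the current state:
P(up | down) = 1/5; P(down | up) = 5/7; P(down | down) = 4/5.
P = 1/5 × 5/7 × 4/5 = 20/175 = 4/35.

4/35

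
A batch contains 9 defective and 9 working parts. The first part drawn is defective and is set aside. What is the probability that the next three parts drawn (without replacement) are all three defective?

7/85

After the first draw, 8 of the remaining 17 parts are defective.
P = 8/17 × 7/16 × 6/15 = 336/4080 = 7/85.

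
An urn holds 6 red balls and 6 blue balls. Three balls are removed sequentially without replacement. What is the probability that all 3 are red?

P(every draw is red) = 6/12 × 5/11 × 4/10 = 120/1320 = 1/11.

1/11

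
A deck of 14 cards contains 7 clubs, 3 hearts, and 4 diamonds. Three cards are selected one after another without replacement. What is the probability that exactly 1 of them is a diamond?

One ordering (a diamond drawn first) has probability 4/14 × 10/13 × 9/12 = 360/2184 = 15/91.
There are C(3,1) = 3 such orderings, each equally likely, so P = 3 × 15/91 = 45/91.

45/91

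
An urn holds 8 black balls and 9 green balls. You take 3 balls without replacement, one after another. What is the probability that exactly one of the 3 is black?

One ordering (black drawn first) has probability 8/17 × 9/16 × 8/15 = 576/4080 = 12/85.
There are C(3,1) = 3 such orderings, each equally likely, so P = 3 × 12/85 = 36/85.

36/85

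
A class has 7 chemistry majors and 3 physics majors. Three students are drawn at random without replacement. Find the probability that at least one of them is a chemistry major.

119/120

P(no chemistry majors) = 3/10 × 2/9 × 1/8 = 6/720 = 1/120.
P(at least one) = 1 − 1/120 = 119/120.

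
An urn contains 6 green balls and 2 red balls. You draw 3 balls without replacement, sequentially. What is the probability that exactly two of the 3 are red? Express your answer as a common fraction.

One ordering (red drawn first) has probability 2/8 × 1/7 × 6/6 = 12/336 = 1/28.
There are C(3,2) = 3 such orderings, each equally likely, so P = 3 × 1/28 = 3/28.

3/28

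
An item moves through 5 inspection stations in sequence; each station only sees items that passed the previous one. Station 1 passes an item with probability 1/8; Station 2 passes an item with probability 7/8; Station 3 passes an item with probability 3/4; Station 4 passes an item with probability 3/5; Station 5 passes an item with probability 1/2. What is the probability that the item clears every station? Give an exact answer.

63/2560

The events are sequential, so multiply the conditional probabilities:
P = 1/8 × 7/8 × 3/4 × 3/5 × 1/2 = 63/2560.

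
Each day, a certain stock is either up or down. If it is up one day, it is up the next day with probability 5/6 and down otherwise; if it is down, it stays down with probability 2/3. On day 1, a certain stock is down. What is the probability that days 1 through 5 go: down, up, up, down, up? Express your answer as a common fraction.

Day 1 is given. For each transition, use the conditional probability from the current state:
P(up | down) = 1/3; P(up | up) = 5/6; P(down | up) = 1/6; P(up | down) = 1/3.
P = 1/3 × 5/6 × 1/6 × 1/3 = 5/324.

5/324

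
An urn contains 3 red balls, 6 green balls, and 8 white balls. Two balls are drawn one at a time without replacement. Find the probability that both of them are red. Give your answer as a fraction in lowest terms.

3/136

P(all red) = 3/17 × 2/16 = 6/272 = 3/136.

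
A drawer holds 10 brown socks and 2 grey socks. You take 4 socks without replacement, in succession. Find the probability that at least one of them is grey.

19/33

P(no grey) = 10/12 × 9/11 × 8/10 × 7/9 = 5040/11880 = 14/33.
P(at least one) = 1 − 14/33 = 19/33.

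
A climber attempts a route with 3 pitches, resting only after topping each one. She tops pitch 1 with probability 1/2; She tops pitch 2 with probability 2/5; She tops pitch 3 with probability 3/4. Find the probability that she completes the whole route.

3/20

The events are sequential, so multiply the conditional probabilities:
P = 1/2 × 2/5 × 3/4 = 6/40 = 3/20.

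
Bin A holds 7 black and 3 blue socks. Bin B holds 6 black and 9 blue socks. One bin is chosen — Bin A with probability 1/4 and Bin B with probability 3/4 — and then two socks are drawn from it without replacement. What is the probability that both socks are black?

47/210

From Bin A: P(both black) = (7/10)(6/9) = 7/15.
From Bin B: P(both black) = (6/15)(5/14) = 1/7.
Total probability = (1/4)(7/15) + (3/4)(1/7) = 47/210.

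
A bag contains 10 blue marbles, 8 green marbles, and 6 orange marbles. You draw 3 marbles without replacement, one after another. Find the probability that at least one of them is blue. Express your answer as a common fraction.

415/506

P(no blue) = 14/24 × 13/23 × 12/22 = 2184/12144 = 91/506.
P(at least one) = 1 − 91/506 = 415/506.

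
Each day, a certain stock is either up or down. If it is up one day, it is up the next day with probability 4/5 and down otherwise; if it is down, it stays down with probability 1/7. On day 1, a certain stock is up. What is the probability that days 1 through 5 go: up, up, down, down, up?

Day 1 is given. For each transition, use the conditional probability from the current state:
P(up | up) = 4/5; P(down | up) = 1/5; P(down | down) = 1/7; P(up | down) = 6/7.
P = 4/5 × 1/5 × 1/7 × 6/7 = 24/1225.

24/1225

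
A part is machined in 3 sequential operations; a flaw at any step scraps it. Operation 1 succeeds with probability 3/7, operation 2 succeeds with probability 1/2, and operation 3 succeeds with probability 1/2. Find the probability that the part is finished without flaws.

3/28

Multiplying along the chain,
P = 3/7 × 1/2 × 1/2 = 3/28.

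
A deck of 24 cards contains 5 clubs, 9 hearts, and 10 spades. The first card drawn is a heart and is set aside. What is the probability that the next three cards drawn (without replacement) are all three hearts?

8/253

After the first draw, 8 of the remaining 23 cards are hearts.
P = 8/23 × 7/22 × 6/21 = 336/10626 = 8/253.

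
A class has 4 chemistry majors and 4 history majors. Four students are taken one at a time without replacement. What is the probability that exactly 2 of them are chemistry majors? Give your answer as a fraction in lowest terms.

18/35

One ordering (chemistry majors drawn first) has probability 4/8 × 3/7 × 4/6 × 3/5 = 144/1680 = 3/35.
There are C(4,2) = 6 such orderings, each equally likely, so P = 6 × 3/35 = 18/35.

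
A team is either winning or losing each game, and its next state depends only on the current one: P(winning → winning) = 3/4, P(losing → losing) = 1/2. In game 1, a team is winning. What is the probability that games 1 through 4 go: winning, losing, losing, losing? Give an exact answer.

Game 1 is given. For each transition, use the conditional probability from the current state:
P(losing | winning) = 1/4; P(losing | losing) = 1/2; P(losing | losing) = 1/2.
P = 1/4 × 1/2 × 1/2 = 1/16.

1/16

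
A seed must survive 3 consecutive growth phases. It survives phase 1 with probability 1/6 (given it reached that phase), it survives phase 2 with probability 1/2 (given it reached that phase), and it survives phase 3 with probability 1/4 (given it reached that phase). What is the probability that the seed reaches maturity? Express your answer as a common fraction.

Each stage is reached only if all earlier stages succeed, so
P = 1/6 × 1/2 × 1/4 = 1/48.

1/48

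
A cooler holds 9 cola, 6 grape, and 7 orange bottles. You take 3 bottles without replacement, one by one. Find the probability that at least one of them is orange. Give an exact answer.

P(no orange) = 15/22 × 14/21 × 13/20 = 2730/9240 = 13/44.
P(at least one) = 1 − 13/44 = 31/44.

31/44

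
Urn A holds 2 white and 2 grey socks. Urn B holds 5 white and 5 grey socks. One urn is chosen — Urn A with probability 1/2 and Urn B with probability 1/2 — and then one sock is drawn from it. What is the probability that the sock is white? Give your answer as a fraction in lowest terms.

From Urn A: P(white) = 2/4.
From Urn B: P(white) = 5/10.
Total probability = (1/2)(2/4) + (1/2)(5/10) = 1/2.

1/2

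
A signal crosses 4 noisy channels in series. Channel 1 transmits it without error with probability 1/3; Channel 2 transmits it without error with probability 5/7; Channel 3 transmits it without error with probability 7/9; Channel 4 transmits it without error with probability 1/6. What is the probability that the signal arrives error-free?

5/162

Each stage is reached only if all earlier stages succeed, so
P = 1/3 × 5/7 × 7/9 × 1/6 = 35/1134 = 5/162.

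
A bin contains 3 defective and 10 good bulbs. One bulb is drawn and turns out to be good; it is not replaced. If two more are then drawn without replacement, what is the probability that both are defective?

With the first bulb removed, 3 defective remain out of 12.
P = 3/12 × 2/11 = 6/132 = 1/22.

1/22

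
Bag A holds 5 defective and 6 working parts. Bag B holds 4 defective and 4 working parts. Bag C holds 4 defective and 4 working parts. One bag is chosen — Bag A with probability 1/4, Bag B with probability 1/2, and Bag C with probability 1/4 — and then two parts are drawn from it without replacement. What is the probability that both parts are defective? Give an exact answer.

From Bag A: P(both defective) = (5/11)(4/10) = 2/11.
From Bag B: P(both defective) = (4/8)(3/7) = 3/14.
From Bag C: P(both defective) = (4/8)(3/7) = 3/14.
Total probability = (1/4)(2/11) + (1/2)(3/14) + (1/4)(3/14) = 127/616.

127/616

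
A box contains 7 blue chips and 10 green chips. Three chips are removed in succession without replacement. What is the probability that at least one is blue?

P(no blue) = 10/17 × 9/16 × 8/15 = 720/4080 = 3/17.
P(at least one) = 1 − 3/17 = 14/17.

14/17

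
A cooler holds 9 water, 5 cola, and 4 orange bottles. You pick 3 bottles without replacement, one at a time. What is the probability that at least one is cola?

P(no cola) = 13/18 × 12/17 × 11/16 = 1716/4896 = 143/408.
P(at least one) = 1 − 143/408 = 265/408.

265/408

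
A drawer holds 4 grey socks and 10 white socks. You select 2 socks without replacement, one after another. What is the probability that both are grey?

P(every draw is grey) = 4/14 × 3/13 = 12/182 = 6/91.

6/91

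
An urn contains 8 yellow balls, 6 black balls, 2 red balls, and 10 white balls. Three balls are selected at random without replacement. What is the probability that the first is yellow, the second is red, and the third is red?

Multiply the probability of each draw given the previous ones:
P = 8/26 × 2/25 × 1/24 = 16/15600 = 1/975.

1/975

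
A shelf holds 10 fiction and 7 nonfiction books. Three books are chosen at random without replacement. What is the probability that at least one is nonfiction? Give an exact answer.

14/17

P(no nonfiction) = 10/17 × 9/16 × 8/15 = 720/4080 = 3/17.
P(at least one) = 1 − 3/17 = 14/17.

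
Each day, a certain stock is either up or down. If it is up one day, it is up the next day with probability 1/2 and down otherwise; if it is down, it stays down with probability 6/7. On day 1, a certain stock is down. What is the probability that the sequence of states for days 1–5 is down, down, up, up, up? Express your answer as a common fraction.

Day 1 is given. For each transition, use the conditional probability from the current state:
P(down | down) = 6/7; P(up | down) = 1/7; P(up | up) = 1/2; P(up | up) = 1/2.
P = 6/7 × 1/7 × 1/2 × 1/2 = 6/196 = 3/98.

3/98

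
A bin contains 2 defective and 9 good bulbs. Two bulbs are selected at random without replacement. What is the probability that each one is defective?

1/55

P = 2/11 × 1/10 = 2/110 = 1/55.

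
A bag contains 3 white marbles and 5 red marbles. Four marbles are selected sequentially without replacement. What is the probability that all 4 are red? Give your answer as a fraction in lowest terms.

1/14

P(every draw is red) = 5/8 × 4/7 × 3/6 × 2/5 = 120/1680 = 1/14.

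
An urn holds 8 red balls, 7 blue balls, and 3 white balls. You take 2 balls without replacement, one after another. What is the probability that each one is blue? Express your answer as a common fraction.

P(all blue) = 7/18 × 6/17 = 42/306 = 7/51.

7/51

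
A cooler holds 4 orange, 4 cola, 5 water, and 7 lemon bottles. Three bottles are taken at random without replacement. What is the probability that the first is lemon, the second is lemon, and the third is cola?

7/285

Multiply the probability of each draw given the previous ones:
P = 7/20 × 6/19 × 4/18 = 168/6840 = 7/285.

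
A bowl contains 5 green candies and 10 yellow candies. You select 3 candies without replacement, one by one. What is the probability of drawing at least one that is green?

67/91

P(no green) = 10/15 × 9/14 × 8/13 = 720/2730 = 24/91.
P(at least one) = 1 − 24/91 = 67/91.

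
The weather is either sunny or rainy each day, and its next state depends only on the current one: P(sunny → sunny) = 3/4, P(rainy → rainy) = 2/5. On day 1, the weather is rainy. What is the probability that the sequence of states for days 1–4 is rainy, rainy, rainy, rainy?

8/125

Day 1 is given. For each transition, use the conditional probability from the current state:
P(rainy | rainy) = 2/5; P(rainy | rainy) = 2/5; P(rainy | rainy) = 2/5.
P = 2/5 × 2/5 × 2/5 = 8/125.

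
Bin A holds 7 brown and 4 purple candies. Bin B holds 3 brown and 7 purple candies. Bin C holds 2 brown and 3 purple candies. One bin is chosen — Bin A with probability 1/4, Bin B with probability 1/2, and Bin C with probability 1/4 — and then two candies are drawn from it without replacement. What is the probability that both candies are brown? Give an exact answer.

203/1320

From Bin A: P(both brown) = (7/11)(6/10) = 21/55.
From Bin B: P(both brown) = (3/10)(2/9) = 1/15.
From Bin C: P(both brown) = (2/5)(1/4) = 1/10.
Total probability = (1/4)(21/55) + (1/2)(1/15) + (1/4)(1/10) = 203/1320.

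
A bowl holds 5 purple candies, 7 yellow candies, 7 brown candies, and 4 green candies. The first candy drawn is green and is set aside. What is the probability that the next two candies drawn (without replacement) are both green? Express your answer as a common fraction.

After the first draw, 3 of the remaining 22 candies are green.
P = 3/22 × 2/21 = 6/462 = 1/77.

1/77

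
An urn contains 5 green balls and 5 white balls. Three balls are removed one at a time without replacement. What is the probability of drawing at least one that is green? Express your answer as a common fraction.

11/12

P(no green) = 5/10 × 4/9 × 3/8 = 60/720 = 1/12.
P(at least one) = 1 − 1/12 = 11/12.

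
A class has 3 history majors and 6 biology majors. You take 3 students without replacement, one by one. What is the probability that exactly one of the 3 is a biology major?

3/14

One ordering (a biology major drawn first) has probability 6/9 × 3/8 × 2/7 = 36/504 = 1/14.
There are C(3,1) = 3 such orderings, each equally likely, so P = 3 × 1/14 = 3/14.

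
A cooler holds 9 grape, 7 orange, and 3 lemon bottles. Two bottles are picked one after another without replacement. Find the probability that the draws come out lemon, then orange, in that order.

Each draw changes the counts, so multiply the conditional probabilities along the sequence:
P = 3/19 × 7/18 = 21/342 = 7/114.

7/114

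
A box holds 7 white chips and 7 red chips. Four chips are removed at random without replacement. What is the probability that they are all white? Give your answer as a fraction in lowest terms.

P = 7/14 × 6/13 × 5/12 × 4/11 = 840/24024 = 5/143.

5/143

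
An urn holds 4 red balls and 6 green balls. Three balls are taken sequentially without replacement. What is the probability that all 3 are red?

1/30

P(all red) = 4/10 × 3/9 × 2/8 = 24/720 = 1/30.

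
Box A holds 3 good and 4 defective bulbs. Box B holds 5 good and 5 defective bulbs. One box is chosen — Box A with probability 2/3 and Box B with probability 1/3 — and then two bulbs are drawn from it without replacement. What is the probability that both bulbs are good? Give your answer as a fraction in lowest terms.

32/189

From Box A: P(both good) = (3/7)(2/6) = 1/7.
From Box B: P(both good) = (5/10)(4/9) = 2/9.
Total probability = (2/3)(1/7) + (1/3)(2/9) = 32/189.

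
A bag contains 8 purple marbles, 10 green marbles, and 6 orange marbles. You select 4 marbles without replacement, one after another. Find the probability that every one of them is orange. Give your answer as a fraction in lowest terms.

5/3542

P = 6/24 × 5/23 × 4/22 × 3/21 = 360/255024 = 5/3542.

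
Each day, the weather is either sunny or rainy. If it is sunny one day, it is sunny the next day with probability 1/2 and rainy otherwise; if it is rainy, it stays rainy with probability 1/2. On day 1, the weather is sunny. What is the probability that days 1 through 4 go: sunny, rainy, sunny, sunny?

1/8

Day 1 is given. For each transition, use the conditional probability from the current state:
P(rainy | sunny) = 1/2; P(sunny | rainy) = 1/2; P(sunny | sunny) = 1/2.
P = 1/2 × 1/2 × 1/2 = 1/8.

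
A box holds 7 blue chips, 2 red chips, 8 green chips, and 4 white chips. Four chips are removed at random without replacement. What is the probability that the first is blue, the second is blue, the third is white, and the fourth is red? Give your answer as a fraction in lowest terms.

2/855

Chain rule:
P = 7/21 × 6/20 × 4/19 × 2/18 = 336/143640 = 2/855.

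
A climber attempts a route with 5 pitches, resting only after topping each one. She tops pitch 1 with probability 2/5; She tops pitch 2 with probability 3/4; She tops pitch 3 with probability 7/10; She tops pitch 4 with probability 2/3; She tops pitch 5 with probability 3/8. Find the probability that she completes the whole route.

21/400

Each stage is reached only if all earlier stages succeed, so
P = 2/5 × 3/4 × 7/10 × 2/3 × 3/8 = 252/4800 = 21/400.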